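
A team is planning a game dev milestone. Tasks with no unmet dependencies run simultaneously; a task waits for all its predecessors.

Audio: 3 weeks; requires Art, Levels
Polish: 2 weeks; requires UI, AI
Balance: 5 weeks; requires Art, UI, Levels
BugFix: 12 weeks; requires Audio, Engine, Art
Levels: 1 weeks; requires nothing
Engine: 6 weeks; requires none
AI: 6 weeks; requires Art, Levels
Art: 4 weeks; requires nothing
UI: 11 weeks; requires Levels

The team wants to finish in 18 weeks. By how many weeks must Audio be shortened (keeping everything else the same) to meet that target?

1

Current finish: 19 weeks; target: 18.
Audio is on every critical path, so each week cut from Audio cuts the finish by one (this holds down to a finish of 18).
Need 19 − 18 = 1 week off Audio → Audio becomes 2 weeks, finish becomes 18.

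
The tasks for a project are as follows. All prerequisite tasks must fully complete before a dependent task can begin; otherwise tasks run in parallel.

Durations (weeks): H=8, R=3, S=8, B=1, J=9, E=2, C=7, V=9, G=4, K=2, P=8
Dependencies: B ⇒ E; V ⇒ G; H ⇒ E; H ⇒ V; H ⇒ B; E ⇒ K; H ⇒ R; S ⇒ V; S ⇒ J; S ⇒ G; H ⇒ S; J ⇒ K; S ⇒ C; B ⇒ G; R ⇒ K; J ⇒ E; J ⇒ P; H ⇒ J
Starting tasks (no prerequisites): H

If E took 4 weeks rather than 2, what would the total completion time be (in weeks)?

33

Baseline: H→S→J→P = 8+8+9+8 = 33 → 33 weeks.
E has 4 weeks of float (longest path through it is 29).
The critical path is still H→S→J→P; finish is now 33 weeks.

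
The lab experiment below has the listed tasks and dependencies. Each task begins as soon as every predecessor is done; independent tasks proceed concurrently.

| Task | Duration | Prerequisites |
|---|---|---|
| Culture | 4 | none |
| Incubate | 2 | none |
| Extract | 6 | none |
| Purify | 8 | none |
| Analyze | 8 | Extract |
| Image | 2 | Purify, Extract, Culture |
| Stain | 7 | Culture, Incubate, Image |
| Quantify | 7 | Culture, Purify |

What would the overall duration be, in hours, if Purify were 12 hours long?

21

The binding path is Purify→Image→Stain = 8+2+7 = 17; finish at 17 hours.
Purify is on the critical path; changing it to 12 makes that path 21 hours.
No other chain overtakes it, so the finish is 21 hours.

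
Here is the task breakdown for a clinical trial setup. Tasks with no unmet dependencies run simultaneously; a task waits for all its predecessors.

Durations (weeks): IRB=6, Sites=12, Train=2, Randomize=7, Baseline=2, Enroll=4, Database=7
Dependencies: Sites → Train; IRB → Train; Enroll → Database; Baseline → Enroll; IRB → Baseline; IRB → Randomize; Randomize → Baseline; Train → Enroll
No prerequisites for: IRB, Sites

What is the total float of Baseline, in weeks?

The longest chain is IRB→Randomize→Baseline→Enroll→Database = 6+7+2+4+7 = 26; overall finish 26 weeks.
Longest path through Baseline: 26 weeks (earliest finish 15, latest finish 15).
Float = 26 − 26 = 0.

0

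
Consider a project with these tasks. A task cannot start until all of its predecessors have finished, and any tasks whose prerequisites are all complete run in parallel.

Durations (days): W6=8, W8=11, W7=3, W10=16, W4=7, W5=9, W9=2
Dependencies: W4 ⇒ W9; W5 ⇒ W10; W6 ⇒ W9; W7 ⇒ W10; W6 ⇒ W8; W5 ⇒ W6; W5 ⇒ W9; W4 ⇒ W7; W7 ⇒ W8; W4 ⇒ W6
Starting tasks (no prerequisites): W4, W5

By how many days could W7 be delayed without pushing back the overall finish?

The longest chain is W5→W6→W8 = 9+8+11 = 28; overall finish 28 days.
Longest path through W7: 26 days (earliest finish 10, latest finish 12).
Slack of W7 = 9 − 7 = 2 days.

2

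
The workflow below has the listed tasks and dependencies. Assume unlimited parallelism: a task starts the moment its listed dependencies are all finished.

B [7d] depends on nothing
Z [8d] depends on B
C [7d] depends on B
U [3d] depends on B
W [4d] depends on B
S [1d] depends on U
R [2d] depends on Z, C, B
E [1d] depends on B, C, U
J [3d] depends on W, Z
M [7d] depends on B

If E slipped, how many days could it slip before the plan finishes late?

3

B→Z→J = 7+8+3 = 18 sets the makespan at 18 days.
E finishes as early as 15 and must finish by 18.
Float = 18 − 15 = 3.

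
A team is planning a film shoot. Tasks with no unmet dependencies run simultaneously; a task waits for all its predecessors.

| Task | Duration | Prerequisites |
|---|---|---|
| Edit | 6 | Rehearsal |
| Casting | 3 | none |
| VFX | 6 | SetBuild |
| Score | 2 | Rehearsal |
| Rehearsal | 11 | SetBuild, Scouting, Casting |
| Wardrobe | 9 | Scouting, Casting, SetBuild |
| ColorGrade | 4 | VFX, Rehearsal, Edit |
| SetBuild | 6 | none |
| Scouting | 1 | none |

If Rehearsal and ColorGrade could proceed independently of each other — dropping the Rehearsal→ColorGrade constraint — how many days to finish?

Before: longest chain SetBuild→Rehearsal→Edit→ColorGrade = 6+11+6+4 = 27, finish 27.
Dropping Rehearsal→ColorGrade doesn't change ColorGrade's earliest start (23); another predecessor still binds.
After: SetBuild→Rehearsal→Edit→ColorGrade = 6+11+6+4 = 27 → 27 days.

27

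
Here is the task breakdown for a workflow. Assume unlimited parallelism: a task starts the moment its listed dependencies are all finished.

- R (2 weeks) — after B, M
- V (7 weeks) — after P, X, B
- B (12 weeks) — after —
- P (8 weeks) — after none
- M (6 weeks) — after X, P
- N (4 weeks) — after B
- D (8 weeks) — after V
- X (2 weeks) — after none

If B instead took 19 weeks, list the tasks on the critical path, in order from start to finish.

The binding path is B→V→D = 12+7+8 = 27; finish at 27 weeks.
B is on the critical path; changing it to 19 makes that path 34 weeks.
No other chain overtakes it, so the finish is 34 weeks.

B, V, D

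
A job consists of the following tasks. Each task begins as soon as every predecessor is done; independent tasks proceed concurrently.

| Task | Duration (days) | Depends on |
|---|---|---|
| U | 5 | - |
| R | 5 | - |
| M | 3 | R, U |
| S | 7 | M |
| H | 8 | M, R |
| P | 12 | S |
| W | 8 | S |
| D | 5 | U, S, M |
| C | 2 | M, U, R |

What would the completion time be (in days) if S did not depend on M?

Original critical path: U→M→S→P = 5+3+7+12 = 27 ⇒ 27 days.
Without M→S, S's earliest start moves from 8 to 0.
After: S→P = 7+12 = 19 → 19 days.

19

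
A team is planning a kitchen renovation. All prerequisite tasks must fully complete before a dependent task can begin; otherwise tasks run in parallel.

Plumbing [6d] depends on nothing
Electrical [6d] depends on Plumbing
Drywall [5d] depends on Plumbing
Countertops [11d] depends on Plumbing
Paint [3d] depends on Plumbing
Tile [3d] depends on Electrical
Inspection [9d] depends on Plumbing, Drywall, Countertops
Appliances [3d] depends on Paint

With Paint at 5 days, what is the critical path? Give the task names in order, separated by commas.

Plumbing, Countertops, Inspection

Critical path before the change: Plumbing→Countertops→Inspection = 6+11+9 = 26 giving 26 days.
The longest path through Paint is only 12 days, so Paint has float 14.
The critical path is still Plumbing→Countertops→Inspection; finish is now 26 days.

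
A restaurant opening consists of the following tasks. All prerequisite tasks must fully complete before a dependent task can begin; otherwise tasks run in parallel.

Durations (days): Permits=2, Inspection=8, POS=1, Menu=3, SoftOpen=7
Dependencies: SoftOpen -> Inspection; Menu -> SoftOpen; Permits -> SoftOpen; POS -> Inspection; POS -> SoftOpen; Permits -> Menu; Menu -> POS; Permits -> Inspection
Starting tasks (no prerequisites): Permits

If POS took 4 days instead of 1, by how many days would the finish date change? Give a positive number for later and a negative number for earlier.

3

Baseline: Permits→Menu→POS→SoftOpen→Inspection = 2+3+1+7+8 = 21 → 21 days.
Since POS is critical, the +3 change carries straight to that chain (now 24 days).
That remains the longest chain; total 24 days.
Change in finish: 24 − 21 = +3 days.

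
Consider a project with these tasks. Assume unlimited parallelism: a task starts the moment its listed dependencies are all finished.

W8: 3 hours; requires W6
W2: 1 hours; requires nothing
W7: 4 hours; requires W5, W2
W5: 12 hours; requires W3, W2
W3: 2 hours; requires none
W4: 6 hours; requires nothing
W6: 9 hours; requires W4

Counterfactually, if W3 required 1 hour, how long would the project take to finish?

18

As given, the longest chain is W3→W5→W7 = 2+12+4 = 18, so the finish is 18 hours.
Since W3 is critical, the -1 change carries straight to that chain (now 17 hours).
The binding chain switches to W4→W6→W8 = 6+9+3 = 18; finish 18 hours.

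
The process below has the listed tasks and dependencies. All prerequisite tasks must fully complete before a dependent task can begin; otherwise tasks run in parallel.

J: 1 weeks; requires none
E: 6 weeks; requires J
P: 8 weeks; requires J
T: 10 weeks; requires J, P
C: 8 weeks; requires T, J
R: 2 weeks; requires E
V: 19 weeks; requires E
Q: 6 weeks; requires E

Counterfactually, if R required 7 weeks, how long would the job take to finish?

As given, the longest chain is J→P→T→C = 1+8+10+8 = 27, so the finish is 27 weeks.
R has 18 weeks of float (longest path through it is 9).
No other chain overtakes it, so the finish is 27 weeks.

27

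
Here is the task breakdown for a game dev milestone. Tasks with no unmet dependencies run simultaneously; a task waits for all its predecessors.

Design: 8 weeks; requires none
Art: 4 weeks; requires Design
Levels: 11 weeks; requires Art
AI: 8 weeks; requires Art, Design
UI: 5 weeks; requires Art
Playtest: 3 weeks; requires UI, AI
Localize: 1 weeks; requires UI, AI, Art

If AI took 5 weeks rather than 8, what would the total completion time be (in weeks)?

Actual critical path: Design→Art→AI→Playtest = 8+4+8+3 = 23 ⇒ 23 weeks.
AI lies on that path, so at 5 weeks the path becomes 20 weeks.
Now Design→Art→Levels = 8+4+11 = 23 is longest, so the finish becomes 23 weeks.

23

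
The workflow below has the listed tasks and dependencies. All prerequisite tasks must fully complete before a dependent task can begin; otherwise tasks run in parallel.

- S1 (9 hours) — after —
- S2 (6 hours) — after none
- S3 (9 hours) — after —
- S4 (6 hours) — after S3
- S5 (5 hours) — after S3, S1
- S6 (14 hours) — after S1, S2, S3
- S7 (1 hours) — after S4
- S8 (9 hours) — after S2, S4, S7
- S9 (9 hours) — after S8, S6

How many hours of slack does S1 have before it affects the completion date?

S3→S4→S7→S8→S9 = 9+6+1+9+9 = 34 sets the makespan at 34 hours.
Longest path through S1: 32 hours (earliest finish 9, latest finish 11).
So S1 can slip 11 − 9 = 2 hours.

2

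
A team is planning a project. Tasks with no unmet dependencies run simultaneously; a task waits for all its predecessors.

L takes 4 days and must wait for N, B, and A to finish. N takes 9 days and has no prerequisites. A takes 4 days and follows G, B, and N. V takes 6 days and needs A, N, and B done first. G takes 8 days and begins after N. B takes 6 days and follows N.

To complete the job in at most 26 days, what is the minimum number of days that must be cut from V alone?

1

Current finish: 27 days; target: 26.
V is on every critical path, so each day cut from V cuts the finish by one (this holds down to a finish of 25).
Need 27 − 26 = 1 day off V → V becomes 5 days, finish becomes 26.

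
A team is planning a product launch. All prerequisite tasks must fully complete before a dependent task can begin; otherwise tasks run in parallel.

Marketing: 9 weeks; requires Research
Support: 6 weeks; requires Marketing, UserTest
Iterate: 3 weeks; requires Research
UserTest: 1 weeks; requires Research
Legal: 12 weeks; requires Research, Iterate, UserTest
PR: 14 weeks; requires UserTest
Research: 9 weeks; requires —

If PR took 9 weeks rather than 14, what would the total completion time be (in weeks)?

24

Baseline: Research→UserTest→PR = 9+1+14 = 24 → 24 weeks.
Since PR is critical, the -5 change carries straight to that chain (now 19 weeks).
The binding chain switches to Research→Iterate→Legal = 9+3+12 = 24; finish 24 weeks.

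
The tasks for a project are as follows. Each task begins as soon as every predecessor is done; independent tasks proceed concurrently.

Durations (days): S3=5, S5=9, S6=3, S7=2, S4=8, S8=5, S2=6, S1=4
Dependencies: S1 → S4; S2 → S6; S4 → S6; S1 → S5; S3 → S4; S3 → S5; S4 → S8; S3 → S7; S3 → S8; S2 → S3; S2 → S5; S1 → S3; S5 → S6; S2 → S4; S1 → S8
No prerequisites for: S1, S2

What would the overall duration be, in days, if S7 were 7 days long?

24

Actual critical path: S2→S3→S4→S8 = 6+5+8+5 = 24 ⇒ 24 days.
S7 is off the critical path — its longest chain is 13 days, giving 11 of slack.
The critical path is still S2→S3→S4→S8; finish is now 24 days.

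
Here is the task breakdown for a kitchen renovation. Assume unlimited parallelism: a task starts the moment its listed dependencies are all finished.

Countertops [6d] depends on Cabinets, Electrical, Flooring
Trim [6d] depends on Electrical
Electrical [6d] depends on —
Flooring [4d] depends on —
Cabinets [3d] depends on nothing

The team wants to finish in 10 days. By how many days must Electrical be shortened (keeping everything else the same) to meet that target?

2

Current finish: 12 days; target: 10.
Electrical is on every critical path, so each day cut from Electrical cuts the finish by one (this holds down to a finish of 10).
Need 12 − 10 = 2 days off Electrical → Electrical becomes 4 days, finish becomes 10.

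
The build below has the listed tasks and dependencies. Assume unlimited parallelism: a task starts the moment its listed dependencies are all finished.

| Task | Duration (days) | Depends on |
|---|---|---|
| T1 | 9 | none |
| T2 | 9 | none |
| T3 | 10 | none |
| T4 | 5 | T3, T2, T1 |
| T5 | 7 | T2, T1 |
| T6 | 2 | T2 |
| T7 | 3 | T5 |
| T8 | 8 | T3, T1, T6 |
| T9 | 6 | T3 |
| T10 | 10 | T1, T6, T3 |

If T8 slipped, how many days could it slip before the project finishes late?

Critical path: T2→T6→T10 = 9+2+10 = 21, so the finish is 21 days.
Longest path through T8: 19 days (earliest finish 19, latest finish 21).
So T8 can slip 21 − 19 = 2 days.

2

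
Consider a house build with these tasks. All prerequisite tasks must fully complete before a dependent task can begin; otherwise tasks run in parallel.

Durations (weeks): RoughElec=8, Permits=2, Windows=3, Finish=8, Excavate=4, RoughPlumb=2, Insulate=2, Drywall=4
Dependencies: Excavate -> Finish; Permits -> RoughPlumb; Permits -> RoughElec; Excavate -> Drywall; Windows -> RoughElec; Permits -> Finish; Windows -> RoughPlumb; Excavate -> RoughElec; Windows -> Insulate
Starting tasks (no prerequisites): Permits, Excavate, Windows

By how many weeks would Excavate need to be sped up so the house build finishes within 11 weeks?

Current finish: 12 weeks; target: 11.
Excavate is on every critical path, so each week cut from Excavate cuts the finish by one (this holds down to a finish of 11).
Need 12 − 11 = 1 week off Excavate → Excavate becomes 3 weeks, finish becomes 11.

1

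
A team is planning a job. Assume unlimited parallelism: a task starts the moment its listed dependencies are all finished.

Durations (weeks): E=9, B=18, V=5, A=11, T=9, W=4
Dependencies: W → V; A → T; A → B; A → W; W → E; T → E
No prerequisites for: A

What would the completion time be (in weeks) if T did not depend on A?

29

Original critical path: A→T→E = 11+9+9 = 29 ⇒ 29 weeks.
Without A→T, T's earliest start moves from 11 to 0.
After: A→B = 11+18 = 29 → 29 weeks.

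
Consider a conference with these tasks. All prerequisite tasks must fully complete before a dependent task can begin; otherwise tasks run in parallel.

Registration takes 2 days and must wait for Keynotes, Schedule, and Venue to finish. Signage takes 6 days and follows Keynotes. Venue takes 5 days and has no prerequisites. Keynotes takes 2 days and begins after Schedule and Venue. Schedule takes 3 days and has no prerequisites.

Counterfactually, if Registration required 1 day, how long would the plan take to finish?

13

Baseline: Venue→Keynotes→Signage = 5+2+6 = 13 → 13 days.
Registration has 4 days of float (longest path through it is 9).
The critical path is still Venue→Keynotes→Signage; finish is now 13 days.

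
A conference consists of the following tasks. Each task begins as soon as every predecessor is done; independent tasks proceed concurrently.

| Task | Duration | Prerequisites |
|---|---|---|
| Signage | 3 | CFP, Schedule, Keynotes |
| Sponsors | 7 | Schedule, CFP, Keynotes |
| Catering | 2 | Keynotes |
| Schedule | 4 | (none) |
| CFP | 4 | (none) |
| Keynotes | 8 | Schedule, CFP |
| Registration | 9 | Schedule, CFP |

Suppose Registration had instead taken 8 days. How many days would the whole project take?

As given, the longest chain is CFP→Keynotes→Sponsors = 4+8+7 = 19, so the finish is 19 days.
Registration is off the critical path — its longest chain is 13 days, giving 6 of slack.
The critical path is still CFP→Keynotes→Sponsors; finish is now 19 days.

19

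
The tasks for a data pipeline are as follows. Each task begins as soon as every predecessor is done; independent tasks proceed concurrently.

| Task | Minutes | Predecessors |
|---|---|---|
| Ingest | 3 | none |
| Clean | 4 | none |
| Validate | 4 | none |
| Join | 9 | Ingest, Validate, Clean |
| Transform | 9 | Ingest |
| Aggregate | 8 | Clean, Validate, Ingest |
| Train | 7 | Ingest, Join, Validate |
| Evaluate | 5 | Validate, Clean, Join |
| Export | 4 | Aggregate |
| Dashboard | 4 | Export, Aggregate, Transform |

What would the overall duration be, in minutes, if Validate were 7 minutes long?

23

The binding path is Validate→Join→Train = 4+9+7 = 20; finish at 20 minutes.
Validate is on the critical path; changing it to 7 makes that path 23 minutes.
The critical path is still Validate→Join→Train; finish is now 23 minutes.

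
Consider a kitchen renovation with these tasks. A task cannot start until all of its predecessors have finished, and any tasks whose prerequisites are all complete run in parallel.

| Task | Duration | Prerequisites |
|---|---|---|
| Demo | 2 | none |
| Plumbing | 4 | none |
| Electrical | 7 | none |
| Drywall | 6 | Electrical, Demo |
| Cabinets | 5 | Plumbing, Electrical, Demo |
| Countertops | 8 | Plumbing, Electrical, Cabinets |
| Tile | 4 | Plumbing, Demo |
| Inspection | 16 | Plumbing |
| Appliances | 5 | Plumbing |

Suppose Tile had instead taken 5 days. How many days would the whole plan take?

20

Actual critical path: Plumbing→Inspection = 4+16 = 20 ⇒ 20 days.
The longest path through Tile is only 8 days, so Tile has float 12.
No other chain overtakes it, so the finish is 20 days.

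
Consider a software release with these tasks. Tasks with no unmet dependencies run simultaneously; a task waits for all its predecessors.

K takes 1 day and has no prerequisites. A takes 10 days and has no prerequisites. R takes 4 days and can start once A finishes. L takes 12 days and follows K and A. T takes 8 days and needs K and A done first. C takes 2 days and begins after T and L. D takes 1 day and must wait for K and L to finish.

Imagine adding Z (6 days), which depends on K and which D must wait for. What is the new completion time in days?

24

Originally the project takes 24 days.
With Z inserted, D now waits for max(K, L, Z).
New critical path: A→L→C = 10+12+2 = 24 ⇒ 24 days.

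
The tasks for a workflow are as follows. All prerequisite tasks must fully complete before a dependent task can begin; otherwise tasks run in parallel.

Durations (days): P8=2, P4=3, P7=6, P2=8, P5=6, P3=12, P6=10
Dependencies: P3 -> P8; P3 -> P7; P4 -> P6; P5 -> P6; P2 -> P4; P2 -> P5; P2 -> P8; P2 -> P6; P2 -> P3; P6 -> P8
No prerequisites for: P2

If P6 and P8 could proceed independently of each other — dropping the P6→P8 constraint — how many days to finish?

26

Before: longest chain P2→P3→P7 = 8+12+6 = 26, finish 26.
Without P6→P8, P8's earliest start moves from 24 to 20.
New critical path: P2→P3→P7 = 8+12+6 = 26 ⇒ 26 days.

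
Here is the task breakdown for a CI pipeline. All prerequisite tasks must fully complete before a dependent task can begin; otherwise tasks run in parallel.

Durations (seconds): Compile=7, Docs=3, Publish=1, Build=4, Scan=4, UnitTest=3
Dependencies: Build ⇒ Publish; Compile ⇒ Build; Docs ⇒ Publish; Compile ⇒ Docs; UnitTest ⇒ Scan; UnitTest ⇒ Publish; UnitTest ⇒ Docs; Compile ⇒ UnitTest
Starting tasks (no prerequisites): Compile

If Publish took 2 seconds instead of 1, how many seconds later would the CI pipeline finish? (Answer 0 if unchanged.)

1

Critical path before the change: Compile→UnitTest→Docs→Publish = 7+3+3+1 = 14 giving 14 seconds.
Publish is on the critical path; changing it to 2 makes that path 15 seconds.
The critical path is still Compile→UnitTest→Docs→Publish; finish is now 15 seconds.
Change in finish: 15 − 14 = +1 seconds.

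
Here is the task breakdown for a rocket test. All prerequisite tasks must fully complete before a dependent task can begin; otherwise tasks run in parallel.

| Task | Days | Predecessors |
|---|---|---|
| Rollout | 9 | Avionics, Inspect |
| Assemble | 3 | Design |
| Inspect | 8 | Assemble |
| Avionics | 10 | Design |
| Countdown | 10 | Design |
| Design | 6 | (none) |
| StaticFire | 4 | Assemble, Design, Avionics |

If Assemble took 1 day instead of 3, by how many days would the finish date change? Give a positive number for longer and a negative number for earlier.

-1

The binding path is Design→Assemble→Inspect→Rollout = 6+3+8+9 = 26; finish at 26 days.
Since Assemble is critical, the -2 change carries straight to that chain (now 24 days).
The binding chain switches to Design→Avionics→Rollout = 6+10+9 = 25; finish 25 days.
Change in finish: 25 − 26 = -1 days.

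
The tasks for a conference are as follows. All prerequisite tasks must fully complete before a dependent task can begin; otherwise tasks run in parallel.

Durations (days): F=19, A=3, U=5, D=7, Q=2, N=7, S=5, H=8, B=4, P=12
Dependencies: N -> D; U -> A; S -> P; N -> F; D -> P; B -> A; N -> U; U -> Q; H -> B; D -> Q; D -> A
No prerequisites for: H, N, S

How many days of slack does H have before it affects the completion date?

11

The longest chain is N→D→P = 7+7+12 = 26; overall finish 26 days.
H finishes as early as 8 and must finish by 19.
So H can slip 19 − 8 = 11 days.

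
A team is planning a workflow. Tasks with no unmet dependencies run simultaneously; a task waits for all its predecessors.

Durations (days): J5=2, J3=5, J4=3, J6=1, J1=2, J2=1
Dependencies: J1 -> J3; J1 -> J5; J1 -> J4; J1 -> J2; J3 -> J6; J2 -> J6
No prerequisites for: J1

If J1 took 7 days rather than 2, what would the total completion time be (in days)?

Actual critical path: J1→J3→J6 = 2+5+1 = 8 ⇒ 8 days.
J1 lies on that path, so at 7 days the path becomes 13 days.
That remains the longest chain; total 13 days.

13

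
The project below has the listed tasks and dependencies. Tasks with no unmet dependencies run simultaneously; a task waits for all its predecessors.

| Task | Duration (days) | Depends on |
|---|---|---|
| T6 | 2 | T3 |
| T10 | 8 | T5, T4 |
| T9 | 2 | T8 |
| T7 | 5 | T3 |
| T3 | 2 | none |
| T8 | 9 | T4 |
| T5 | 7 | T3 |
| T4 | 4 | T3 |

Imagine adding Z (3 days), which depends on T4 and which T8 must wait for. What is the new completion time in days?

Originally the project takes 17 days.
With Z inserted, T8 now waits for max(T4, Z).
New critical path: T3→T4→Z→T8→T9 = 2+4+3+9+2 = 20 ⇒ 20 days.

20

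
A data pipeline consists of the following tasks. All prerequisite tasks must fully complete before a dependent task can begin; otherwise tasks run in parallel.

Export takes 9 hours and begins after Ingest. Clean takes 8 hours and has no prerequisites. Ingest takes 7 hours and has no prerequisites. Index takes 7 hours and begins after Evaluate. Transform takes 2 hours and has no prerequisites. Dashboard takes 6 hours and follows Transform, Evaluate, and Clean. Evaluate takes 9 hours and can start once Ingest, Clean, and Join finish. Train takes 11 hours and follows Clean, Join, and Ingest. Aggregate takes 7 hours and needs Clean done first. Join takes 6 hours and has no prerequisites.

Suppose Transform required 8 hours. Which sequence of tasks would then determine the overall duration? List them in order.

Actual critical path: Clean→Evaluate→Index = 8+9+7 = 24 ⇒ 24 hours.
The longest path through Transform is only 8 hours, so Transform has float 16.
The critical path is still Clean→Evaluate→Index; finish is now 24 hours.

Clean, Evaluate, Index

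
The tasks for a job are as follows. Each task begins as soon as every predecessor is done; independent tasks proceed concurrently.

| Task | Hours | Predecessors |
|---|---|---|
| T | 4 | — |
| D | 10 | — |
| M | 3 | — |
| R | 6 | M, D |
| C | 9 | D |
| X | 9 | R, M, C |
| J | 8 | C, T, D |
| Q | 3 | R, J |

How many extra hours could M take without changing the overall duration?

12

The longest chain is D→C→J→Q = 10+9+8+3 = 30; overall finish 30 hours.
The longest chain containing M totals 18 hours.
Float = 30 − 18 = 12.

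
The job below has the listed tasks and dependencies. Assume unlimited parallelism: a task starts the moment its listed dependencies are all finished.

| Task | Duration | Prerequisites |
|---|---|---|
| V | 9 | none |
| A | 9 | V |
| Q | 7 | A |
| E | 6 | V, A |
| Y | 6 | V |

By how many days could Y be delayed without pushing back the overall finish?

Critical path: V→A→Q = 9+9+7 = 25, so the finish is 25 days.
The longest chain containing Y totals 15 days.
Float = 25 − 15 = 10.

10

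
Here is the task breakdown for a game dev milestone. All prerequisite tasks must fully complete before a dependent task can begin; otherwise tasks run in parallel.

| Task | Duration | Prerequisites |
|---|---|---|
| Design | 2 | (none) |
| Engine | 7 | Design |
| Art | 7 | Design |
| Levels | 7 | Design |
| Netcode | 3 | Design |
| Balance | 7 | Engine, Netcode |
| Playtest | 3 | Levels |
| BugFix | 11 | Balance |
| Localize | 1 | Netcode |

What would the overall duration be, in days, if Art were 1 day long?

27

Critical path before the change: Design→Engine→Balance→BugFix = 2+7+7+11 = 27 giving 27 days.
Art is off the critical path — its longest chain is 9 days, giving 18 of slack.
No other chain overtakes it, so the finish is 27 days.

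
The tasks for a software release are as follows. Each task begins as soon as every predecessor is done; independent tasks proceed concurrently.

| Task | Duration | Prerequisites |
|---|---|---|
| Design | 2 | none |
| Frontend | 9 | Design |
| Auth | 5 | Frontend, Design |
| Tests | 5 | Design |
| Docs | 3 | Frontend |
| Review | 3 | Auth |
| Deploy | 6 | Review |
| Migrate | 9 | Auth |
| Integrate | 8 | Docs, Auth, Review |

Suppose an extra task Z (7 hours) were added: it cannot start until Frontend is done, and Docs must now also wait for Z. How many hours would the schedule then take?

29

Originally the schedule takes 27 hours.
With Z inserted, Docs now waits for max(Frontend, Z).
New critical path: Design→Frontend→Z→Docs→Integrate = 2+9+7+3+8 = 29 ⇒ 29 hours.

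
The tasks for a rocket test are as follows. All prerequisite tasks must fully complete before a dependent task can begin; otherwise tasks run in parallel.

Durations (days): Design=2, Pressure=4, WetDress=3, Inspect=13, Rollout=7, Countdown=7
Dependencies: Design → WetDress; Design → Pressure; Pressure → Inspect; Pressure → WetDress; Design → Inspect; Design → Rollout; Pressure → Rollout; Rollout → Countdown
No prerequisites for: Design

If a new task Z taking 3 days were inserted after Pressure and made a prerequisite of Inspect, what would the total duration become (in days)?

Originally the project takes 20 days.
With Z inserted, Inspect now waits for max(Design, Pressure, Z).
New critical path: Design→Pressure→Z→Inspect = 2+4+3+13 = 22 ⇒ 22 days.

22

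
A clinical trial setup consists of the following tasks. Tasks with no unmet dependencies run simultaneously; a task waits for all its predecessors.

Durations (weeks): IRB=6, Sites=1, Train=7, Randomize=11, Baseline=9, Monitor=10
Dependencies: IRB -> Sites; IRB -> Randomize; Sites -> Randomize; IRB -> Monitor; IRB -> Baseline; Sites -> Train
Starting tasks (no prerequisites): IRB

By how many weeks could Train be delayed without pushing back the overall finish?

4

IRB→Sites→Randomize = 6+1+11 = 18 sets the makespan at 18 weeks.
Longest path through Train: 14 weeks (earliest finish 14, latest finish 18).
Float = 18 − 14 = 4.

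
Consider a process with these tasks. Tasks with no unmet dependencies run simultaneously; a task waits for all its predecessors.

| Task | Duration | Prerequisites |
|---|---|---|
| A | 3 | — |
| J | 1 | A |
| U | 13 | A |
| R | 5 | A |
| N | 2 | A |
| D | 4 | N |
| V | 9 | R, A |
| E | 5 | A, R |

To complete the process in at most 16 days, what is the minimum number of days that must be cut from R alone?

1

Current finish: 17 days; target: 16.
R is on every critical path, so each day cut from R cuts the finish by one (this holds down to a finish of 16).
Need 17 − 16 = 1 day off R → R becomes 4 days, finish becomes 16.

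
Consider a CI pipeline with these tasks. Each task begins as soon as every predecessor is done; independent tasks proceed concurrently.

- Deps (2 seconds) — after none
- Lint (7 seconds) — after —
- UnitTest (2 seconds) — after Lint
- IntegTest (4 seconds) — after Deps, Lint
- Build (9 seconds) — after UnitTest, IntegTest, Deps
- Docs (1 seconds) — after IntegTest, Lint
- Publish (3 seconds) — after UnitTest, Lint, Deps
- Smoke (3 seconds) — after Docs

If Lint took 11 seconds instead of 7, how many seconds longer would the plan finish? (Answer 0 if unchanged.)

4

As given, the longest chain is Lint→IntegTest→Build = 7+4+9 = 20, so the finish is 20 seconds.
Lint lies on that path, so at 11 seconds the path becomes 24 seconds.
That remains the longest chain; total 24 seconds.
Change in finish: 24 − 20 = +4 seconds.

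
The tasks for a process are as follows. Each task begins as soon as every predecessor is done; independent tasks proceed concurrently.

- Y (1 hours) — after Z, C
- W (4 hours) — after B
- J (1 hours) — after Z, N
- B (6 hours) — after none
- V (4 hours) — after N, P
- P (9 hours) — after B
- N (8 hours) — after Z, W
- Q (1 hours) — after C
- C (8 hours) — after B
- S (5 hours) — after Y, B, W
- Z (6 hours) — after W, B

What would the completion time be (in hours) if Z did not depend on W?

Before: longest chain B→W→Z→N→V = 6+4+6+8+4 = 28, finish 28.
Without W→Z, Z's earliest start moves from 10 to 6.
After: B→Z→N→V = 6+6+8+4 = 24 → 24 hours.

24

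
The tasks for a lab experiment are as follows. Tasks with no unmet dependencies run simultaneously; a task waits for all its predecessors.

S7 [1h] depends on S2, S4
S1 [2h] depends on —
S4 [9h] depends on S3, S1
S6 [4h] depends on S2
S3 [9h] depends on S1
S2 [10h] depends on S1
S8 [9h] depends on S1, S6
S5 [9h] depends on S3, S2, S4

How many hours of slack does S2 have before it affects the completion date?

S1→S3→S4→S5 = 2+9+9+9 = 29 sets the makespan at 29 hours.
The longest chain containing S2 totals 25 hours.
So S2 can slip 16 − 12 = 4 hours.

4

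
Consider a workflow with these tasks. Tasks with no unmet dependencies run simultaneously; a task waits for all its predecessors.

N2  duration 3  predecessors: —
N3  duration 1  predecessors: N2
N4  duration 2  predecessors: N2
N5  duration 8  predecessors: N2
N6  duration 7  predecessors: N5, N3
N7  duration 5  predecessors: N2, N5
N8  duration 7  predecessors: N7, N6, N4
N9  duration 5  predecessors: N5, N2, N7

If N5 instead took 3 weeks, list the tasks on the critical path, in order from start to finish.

N2, N5, N6, N8

As given, the longest chain is N2→N5→N6→N8 = 3+8+7+7 = 25, so the finish is 25 weeks.
N5 is on the critical path; changing it to 3 makes that path 20 weeks.
The critical path is still N2→N5→N6→N8; finish is now 20 weeks.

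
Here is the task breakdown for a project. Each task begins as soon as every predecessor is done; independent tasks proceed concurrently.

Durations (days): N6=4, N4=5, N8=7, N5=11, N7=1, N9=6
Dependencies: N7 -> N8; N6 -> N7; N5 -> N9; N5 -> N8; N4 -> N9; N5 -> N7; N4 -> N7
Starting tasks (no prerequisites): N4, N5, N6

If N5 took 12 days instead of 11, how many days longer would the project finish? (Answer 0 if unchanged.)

Critical path before the change: N5→N7→N8 = 11+1+7 = 19 giving 19 days.
N5 is on the critical path; changing it to 12 makes that path 20 days.
The critical path is still N5→N7→N8; finish is now 20 days.
Change in finish: 20 − 19 = +1 days.

1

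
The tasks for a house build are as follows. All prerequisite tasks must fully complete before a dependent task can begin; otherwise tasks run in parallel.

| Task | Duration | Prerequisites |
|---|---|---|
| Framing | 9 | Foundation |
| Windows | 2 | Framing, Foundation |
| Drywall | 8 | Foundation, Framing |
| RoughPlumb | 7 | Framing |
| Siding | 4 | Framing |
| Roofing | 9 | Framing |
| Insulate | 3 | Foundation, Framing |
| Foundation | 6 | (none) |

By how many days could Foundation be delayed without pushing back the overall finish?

Critical path: Foundation→Framing→Roofing = 6+9+9 = 24, so the finish is 24 days.
The longest chain containing Foundation totals 24 days.
Float = 24 − 24 = 0.

0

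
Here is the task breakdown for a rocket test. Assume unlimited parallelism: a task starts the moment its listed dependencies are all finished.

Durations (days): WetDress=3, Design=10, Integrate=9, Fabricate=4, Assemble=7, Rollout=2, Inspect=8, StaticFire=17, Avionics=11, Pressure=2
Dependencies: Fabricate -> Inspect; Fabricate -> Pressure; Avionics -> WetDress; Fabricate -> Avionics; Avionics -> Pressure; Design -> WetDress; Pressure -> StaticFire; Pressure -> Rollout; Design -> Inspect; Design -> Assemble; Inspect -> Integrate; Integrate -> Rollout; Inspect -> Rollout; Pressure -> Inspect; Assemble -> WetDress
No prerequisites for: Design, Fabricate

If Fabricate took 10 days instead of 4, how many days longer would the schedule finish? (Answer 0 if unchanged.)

Baseline: Fabricate→Avionics→Pressure→Inspect→Integrate→Rollout = 4+11+2+8+9+2 = 36 → 36 days.
Since Fabricate is critical, the +6 change carries straight to that chain (now 42 days).
No other chain overtakes it, so the finish is 42 days.
Change in finish: 42 − 36 = +6 days.

6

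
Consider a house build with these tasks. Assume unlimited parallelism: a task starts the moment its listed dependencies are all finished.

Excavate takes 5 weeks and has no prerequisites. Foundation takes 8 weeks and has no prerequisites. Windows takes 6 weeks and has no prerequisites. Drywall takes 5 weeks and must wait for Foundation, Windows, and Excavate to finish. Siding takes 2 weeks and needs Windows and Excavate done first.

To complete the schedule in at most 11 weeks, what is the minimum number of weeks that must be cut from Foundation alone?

Current finish: 13 weeks; target: 11.
Foundation is on every critical path, so each week cut from Foundation cuts the finish by one (this holds down to a finish of 11).
Need 13 − 11 = 2 weeks off Foundation → Foundation becomes 6 weeks, finish becomes 11.

2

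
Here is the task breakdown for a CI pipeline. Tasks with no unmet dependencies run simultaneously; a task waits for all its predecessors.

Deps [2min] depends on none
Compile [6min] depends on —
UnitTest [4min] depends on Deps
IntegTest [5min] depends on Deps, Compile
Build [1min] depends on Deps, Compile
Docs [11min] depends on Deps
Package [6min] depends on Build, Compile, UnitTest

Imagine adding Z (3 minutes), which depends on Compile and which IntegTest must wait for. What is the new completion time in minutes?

14

Originally the plan takes 13 minutes.
With Z inserted, IntegTest now waits for max(Deps, Compile, Z).
New critical path: Compile→Z→IntegTest = 6+3+5 = 14 ⇒ 14 minutes.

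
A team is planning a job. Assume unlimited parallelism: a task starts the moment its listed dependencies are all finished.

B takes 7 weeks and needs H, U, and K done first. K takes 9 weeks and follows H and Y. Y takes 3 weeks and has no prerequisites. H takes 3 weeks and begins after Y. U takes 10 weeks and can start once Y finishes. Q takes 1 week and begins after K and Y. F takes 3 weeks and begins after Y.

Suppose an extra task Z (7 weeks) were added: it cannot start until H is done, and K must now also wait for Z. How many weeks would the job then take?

29

Originally the job takes 22 weeks.
With Z inserted, K now waits for max(H, Y, Z).
New critical path: Y→H→Z→K→B = 3+3+7+9+7 = 29 ⇒ 29 weeks.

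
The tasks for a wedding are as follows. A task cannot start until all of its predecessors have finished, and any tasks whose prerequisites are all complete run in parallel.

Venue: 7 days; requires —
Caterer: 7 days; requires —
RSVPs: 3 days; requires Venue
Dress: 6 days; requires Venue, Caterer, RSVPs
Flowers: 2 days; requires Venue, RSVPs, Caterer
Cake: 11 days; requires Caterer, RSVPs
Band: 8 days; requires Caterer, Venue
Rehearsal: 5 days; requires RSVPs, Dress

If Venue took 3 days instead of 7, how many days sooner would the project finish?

The binding path is Venue→RSVPs→Dress→Rehearsal = 7+3+6+5 = 21; finish at 21 days.
Venue lies on that path, so at 3 days the path becomes 17 days.
The binding chain switches to Caterer→Dress→Rehearsal = 7+6+5 = 18; finish 18 days.
Change in finish: 18 − 21 = -3 days.

3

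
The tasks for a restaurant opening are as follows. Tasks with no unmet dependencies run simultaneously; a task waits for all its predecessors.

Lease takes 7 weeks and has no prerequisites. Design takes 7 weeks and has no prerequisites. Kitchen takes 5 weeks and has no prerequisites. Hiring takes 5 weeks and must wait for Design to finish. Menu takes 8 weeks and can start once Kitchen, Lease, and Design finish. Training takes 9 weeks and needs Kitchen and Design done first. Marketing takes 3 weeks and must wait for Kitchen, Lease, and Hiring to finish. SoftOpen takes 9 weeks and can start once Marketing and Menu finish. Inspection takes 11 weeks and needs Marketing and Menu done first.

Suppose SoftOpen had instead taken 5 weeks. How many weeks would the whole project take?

Baseline: Lease→Menu→Inspection = 7+8+11 = 26 → 26 weeks.
SoftOpen has 2 weeks of float (longest path through it is 24).
That remains the longest chain; total 26 weeks.

26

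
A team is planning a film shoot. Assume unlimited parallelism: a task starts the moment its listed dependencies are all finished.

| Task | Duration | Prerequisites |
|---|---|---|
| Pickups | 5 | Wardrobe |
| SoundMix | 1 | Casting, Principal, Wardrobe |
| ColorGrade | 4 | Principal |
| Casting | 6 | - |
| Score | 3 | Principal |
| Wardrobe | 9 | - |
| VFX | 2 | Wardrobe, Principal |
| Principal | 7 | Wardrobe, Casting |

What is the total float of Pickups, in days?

The longest chain is Wardrobe→Principal→ColorGrade = 9+7+4 = 20; overall finish 20 days.
Longest path through Pickups: 14 days (earliest finish 14, latest finish 20).
So Pickups can slip 20 − 14 = 6 days.

6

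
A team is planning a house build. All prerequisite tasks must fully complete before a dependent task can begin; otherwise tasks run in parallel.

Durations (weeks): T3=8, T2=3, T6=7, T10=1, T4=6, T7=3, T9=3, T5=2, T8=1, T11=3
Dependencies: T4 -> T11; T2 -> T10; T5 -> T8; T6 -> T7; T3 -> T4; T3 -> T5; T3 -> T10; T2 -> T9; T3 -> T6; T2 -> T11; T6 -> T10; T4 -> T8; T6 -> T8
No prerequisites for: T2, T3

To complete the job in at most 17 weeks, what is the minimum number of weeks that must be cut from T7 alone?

1

Current finish: 18 weeks; target: 17.
T7 is on every critical path, so each week cut from T7 cuts the finish by one (this holds down to a finish of 17).
Need 18 − 17 = 1 week off T7 → T7 becomes 2 weeks, finish becomes 17.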